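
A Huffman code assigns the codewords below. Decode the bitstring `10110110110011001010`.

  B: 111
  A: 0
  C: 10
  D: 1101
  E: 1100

Read left to right; each codeword is recognised as soon as it completes (prefix code):
  10→C | 1101→D | 10→C | 1100→E | 1100→E | 10→C | 10→C
Decoded message: CDCEECC

CDCEECC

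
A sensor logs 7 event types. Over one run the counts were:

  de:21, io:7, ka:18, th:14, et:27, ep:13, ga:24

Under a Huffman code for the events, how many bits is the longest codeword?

Merge the two lowest-weight nodes at each step:
combine io(7), ep(13) → 20
combine th(14), ka(18) → 32
combine 20, de(21) → 41
combine ga(24), et(27) → 51
combine 32, 41 → 73
combine 51, 73 → 124
Maximum depth reached is 4.

4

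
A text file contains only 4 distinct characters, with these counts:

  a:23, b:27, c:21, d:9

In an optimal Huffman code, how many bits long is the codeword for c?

Huffman merges, smallest pair first:
merge d(9) and c(21): 30
merge a(23) and b(27): 50
merge 30 and 50: 80
c sits 2 levels below the root, so its codeword is 2 bits.

2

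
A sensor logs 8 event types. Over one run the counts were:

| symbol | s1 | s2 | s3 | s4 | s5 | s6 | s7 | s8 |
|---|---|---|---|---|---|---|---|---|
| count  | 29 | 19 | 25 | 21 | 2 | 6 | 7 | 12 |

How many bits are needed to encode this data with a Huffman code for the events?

Merge the two smallest weights repeatedly:
combine s5(2), s6(6) → 8
combine s7(7), 8 → 15
combine s8(12), 15 → 27
combine s2(19), s4(21) → 40
combine s3(25), 27 → 52
combine s1(29), 40 → 69
combine 52, 69 → 121
Total encoded bits = sum of merged weights = 8 + 15 + 27 + 40 + 52 + 69 + 121 = 332.

332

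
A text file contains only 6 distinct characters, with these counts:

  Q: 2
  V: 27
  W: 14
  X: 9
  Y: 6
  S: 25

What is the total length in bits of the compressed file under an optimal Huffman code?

191

Greedily combine the two least-frequent nodes:
Q(2) + Y(6) → 8
8 + X(9) → 17
W(14) + 17 → 31
S(25) + V(27) → 52
31 + 52 → 83
The encoded length is the sum of every internal node's weight: 8 + 17 + 31 + 52 + 83 = 191 bits.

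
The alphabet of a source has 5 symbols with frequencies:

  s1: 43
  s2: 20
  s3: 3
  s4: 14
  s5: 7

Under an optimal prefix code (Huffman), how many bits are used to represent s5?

4

Repeatedly merge the two smallest:
merge s3(3) and s5(7): 10
merge 10 and s4(14): 24
merge s2(20) and 24: 44
merge s1(43) and 44: 87
The subtree containing s5 is merged 4 times, so code length = 4.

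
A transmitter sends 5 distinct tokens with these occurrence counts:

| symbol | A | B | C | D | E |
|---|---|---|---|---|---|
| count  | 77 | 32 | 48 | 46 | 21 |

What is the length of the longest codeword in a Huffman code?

Merge the two lowest-weight nodes at each step:
merge E(21) and B(32): 53
merge D(46) and C(48): 94
merge 53 and A(77): 130
merge 94 and 130: 224
The rarest symbols sit at the bottom; the longest codeword is 3 bits.

3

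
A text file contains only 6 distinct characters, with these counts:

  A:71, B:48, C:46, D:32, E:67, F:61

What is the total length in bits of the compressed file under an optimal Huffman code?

Greedily combine the two least-frequent nodes:
D(32) + C(46) → 78
B(48) + F(61) → 109
E(67) + A(71) → 138
78 + 109 → 187
138 + 187 → 325
The encoded length is the sum of every internal node's weight: 78 + 109 + 138 + 187 + 325 = 837 bits.

837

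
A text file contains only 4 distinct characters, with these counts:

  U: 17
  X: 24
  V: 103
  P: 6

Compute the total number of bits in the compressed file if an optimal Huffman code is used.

220

Merge the two smallest weights repeatedly:
merge P(6) and U(17): 23
merge 23 and X(24): 47
merge 47 and V(103): 150
Total encoded bits = sum of merged weights = 23 + 47 + 150 = 220.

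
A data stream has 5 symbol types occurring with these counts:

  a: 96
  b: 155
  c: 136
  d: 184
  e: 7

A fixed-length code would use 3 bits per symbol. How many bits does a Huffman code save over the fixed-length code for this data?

475

Fixed-length: 3 bits × 578 symbols = 1734 bits.
Huffman merges:
merge e(7) and a(96): 103
merge 103 and c(136): 239
merge b(155) and d(184): 339
merge 239 and 339: 578
Huffman total = 103 + 239 + 339 + 578 = 1259 bits.
Saving = 1734 − 1259 = 475 bits.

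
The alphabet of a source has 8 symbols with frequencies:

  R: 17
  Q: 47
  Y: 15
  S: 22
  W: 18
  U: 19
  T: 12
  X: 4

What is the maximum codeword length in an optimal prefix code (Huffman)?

Merge the two lowest-weight nodes at each step:
merge X(4) and T(12): 16
merge Y(15) and 16: 31
merge R(17) and W(18): 35
merge U(19) and S(22): 41
merge 31 and 35: 66
merge 41 and Q(47): 88
merge 66 and 88: 154
The rarest symbols sit at the bottom; the longest codeword is 4 bits.

4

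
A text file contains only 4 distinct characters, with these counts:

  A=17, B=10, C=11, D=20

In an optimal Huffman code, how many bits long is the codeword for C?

Build the tree from the bottom:
combine B(10), C(11) → 21
combine A(17), D(20) → 37
combine 21, 37 → 58
The subtree containing C is merged 2 times, so code length = 2.

2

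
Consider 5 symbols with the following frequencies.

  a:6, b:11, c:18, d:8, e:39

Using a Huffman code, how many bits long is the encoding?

Greedily combine the two least-frequent nodes:
combine a(6), d(8) → 14
combine b(11), 14 → 25
combine c(18), 25 → 43
combine e(39), 43 → 82
The encoded length is the sum of every internal node's weight: 14 + 25 + 43 + 82 = 164 bits.

164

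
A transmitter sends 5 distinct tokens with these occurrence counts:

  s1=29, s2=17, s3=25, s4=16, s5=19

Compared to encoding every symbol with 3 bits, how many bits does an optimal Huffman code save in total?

73

Fixed-length: 3 bits × 106 symbols = 318 bits.
Huffman merges:
s4(16) + s2(17) → 33
s5(19) + s3(25) → 44
s1(29) + 33 → 62
44 + 62 → 106
Huffman total = 33 + 44 + 62 + 106 = 245 bits.
Saving = 318 − 245 = 73 bits.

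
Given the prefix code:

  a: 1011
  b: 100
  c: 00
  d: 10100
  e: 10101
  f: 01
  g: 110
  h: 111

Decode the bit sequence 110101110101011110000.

gaefhcc

Read left to right; each codeword is recognised as soon as it completes (prefix code):
  110→g | 1011→a | 10101→e | 01→f | 111→h | 00→c | 00→c
Decoded message: gaefhcc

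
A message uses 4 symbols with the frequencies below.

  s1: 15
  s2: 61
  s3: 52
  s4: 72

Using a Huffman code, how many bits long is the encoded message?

Greedily combine the two least-frequent nodes:
merge s1(15) and s3(52): 67
merge s2(61) and 67: 128
merge s4(72) and 128: 200
The encoded length is the sum of every internal node's weight: 67 + 128 + 200 = 395 bits.

395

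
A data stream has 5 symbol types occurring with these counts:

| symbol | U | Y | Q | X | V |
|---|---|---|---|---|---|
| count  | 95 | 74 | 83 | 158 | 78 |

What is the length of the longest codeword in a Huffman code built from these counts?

3

Merge the two lowest-weight nodes at each step:
combine Y(74), V(78) → 152
combine Q(83), U(95) → 178
combine 152, X(158) → 310
combine 178, 310 → 488
Maximum depth reached is 3.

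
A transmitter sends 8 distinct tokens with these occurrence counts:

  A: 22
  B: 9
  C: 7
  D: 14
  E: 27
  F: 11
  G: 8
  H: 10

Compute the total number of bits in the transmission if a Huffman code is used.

309

Greedily combine the two least-frequent nodes:
merge C(7) and G(8): 15
merge B(9) and H(10): 19
merge F(11) and D(14): 25
merge 15 and 19: 34
merge A(22) and 25: 47
merge E(27) and 34: 61
merge 47 and 61: 108
Total encoded bits = sum of merged weights = 15 + 19 + 25 + 34 + 47 + 61 + 108 = 309.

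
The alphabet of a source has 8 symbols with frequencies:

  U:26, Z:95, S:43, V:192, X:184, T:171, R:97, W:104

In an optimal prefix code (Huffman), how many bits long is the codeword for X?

Huffman merges, smallest pair first:
U(26) + S(43) → 69
69 + Z(95) → 164
R(97) + W(104) → 201
164 + T(171) → 335
X(184) + V(192) → 376
201 + 335 → 536
376 + 536 → 912
The subtree containing X is merged 2 times, so code length = 2.

2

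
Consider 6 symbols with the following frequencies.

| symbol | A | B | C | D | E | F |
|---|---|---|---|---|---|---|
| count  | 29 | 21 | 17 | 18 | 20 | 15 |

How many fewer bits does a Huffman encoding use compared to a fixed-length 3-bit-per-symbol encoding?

50

Fixed-length: 3 bits × 120 symbols = 360 bits.
Huffman merges:
F(15) + C(17) → 32
D(18) + E(20) → 38
B(21) + A(29) → 50
32 + 38 → 70
50 + 70 → 120
Huffman total = 32 + 38 + 50 + 70 + 120 = 310 bits.
Saving = 360 − 310 = 50 bits.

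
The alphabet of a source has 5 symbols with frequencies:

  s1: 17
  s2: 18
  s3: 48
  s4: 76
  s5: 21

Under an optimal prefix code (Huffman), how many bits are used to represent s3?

Huffman merges, smallest pair first:
s1(17) + s2(18) → 35
s5(21) + 35 → 56
s3(48) + 56 → 104
s4(76) + 104 → 180
s3 sits 2 levels below the root, so its codeword is 2 bits.

2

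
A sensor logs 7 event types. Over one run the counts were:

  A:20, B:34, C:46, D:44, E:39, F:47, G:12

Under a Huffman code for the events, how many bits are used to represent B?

3

Repeatedly merge the two smallest:
combine G(12), A(20) → 32
combine 32, B(34) → 66
combine E(39), D(44) → 83
combine C(46), F(47) → 93
combine 66, 83 → 149
combine 93, 149 → 242
The subtree containing B is merged 3 times, so code length = 3.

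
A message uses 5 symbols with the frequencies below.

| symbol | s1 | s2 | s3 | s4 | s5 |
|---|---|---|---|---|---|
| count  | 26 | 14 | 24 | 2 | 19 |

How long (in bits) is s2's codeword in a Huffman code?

3

Build the tree from the bottom:
combine s4(2), s2(14) → 16
combine 16, s5(19) → 35
combine s3(24), s1(26) → 50
combine 35, 50 → 85
s2's leaf is at depth 3, giving a 3-bit codeword.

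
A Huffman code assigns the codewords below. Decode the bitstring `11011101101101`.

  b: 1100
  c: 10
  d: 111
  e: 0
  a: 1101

Read left to right; each codeword is recognised as soon as it completes (prefix code):
  1101→a | 1101→a | 10→c | 1101→a
Decoded message: aaca

aaca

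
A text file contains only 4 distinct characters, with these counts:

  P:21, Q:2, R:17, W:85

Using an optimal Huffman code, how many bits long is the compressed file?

184

Build the Huffman tree bottom-up:
combine Q(2), R(17) → 19
combine 19, P(21) → 40
combine 40, W(85) → 125
Total encoded bits = sum of merged weights = 19 + 40 + 125 = 184.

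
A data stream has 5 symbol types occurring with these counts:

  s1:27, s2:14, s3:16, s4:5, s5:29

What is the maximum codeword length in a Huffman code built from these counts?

3

Merge the two lowest-weight nodes at each step:
combine s4(5), s2(14) → 19
combine s3(16), 19 → 35
combine s1(27), s5(29) → 56
combine 35, 56 → 91
Maximum depth reached is 3.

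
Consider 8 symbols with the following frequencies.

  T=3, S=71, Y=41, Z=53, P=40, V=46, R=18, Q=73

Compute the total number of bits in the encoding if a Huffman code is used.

Greedily combine the two least-frequent nodes:
T(3) + R(18) → 21
21 + P(40) → 61
Y(41) + V(46) → 87
Z(53) + 61 → 114
S(71) + Q(73) → 144
87 + 114 → 201
144 + 201 → 345
Each symbol's bit-cost is frequency × depth; summing gives 973 bits (equivalently 21 + 61 + 87 + 114 + 144 + 201 + 345).

973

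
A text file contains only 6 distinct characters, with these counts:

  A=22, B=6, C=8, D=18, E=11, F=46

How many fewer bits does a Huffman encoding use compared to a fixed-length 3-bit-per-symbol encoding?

Fixed-length: 3 bits × 111 symbols = 333 bits.
Huffman merges:
combine B(6), C(8) → 14
combine E(11), 14 → 25
combine D(18), A(22) → 40
combine 25, 40 → 65
combine F(46), 65 → 111
Huffman total = 14 + 25 + 40 + 65 + 111 = 255 bits.
Saving = 333 − 255 = 78 bits.

78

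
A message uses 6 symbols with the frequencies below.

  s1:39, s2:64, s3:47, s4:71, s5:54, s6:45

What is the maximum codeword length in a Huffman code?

3

Merge the two lowest-weight nodes at each step:
s1(39) + s6(45) → 84
s3(47) + s5(54) → 101
s2(64) + s4(71) → 135
84 + 101 → 185
135 + 185 → 320
The first pair merged (s1, s6) ends up deepest, at depth 3.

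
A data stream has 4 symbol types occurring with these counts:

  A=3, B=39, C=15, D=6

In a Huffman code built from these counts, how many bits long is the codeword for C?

2

Build the tree from the bottom:
merge A(3) and D(6): 9
merge 9 and C(15): 24
merge 24 and B(39): 63
C's leaf is at depth 2, giving a 2-bit codeword.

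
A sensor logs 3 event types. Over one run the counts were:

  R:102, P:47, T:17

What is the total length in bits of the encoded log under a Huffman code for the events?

Greedily combine the two least-frequent nodes:
merge T(17) and P(47): 64
merge 64 and R(102): 166
The encoded length is the sum of every internal node's weight: 64 + 166 = 230 bits.

230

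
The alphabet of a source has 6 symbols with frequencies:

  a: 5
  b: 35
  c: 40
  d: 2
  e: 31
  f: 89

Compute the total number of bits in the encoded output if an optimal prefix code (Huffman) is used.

Greedily combine the two least-frequent nodes:
merge d(2) and a(5): 7
merge 7 and e(31): 38
merge b(35) and 38: 73
merge c(40) and 73: 113
merge f(89) and 113: 202
The encoded length is the sum of every internal node's weight: 7 + 38 + 73 + 113 + 202 = 433 bits.

433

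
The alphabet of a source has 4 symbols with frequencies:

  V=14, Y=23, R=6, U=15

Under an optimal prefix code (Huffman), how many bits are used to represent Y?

Build the tree from the bottom:
merge R(6) and V(14): 20
merge U(15) and 20: 35
merge Y(23) and 35: 58
Y is merged only at the final step, so code length = 1.

1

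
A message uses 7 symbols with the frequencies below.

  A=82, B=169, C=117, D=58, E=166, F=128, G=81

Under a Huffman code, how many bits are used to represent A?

3

Build the tree from the bottom:
combine D(58), G(81) → 139
combine A(82), C(117) → 199
combine F(128), 139 → 267
combine E(166), B(169) → 335
combine 199, 267 → 466
combine 335, 466 → 801
A's leaf is at depth 3, giving a 3-bit codeword.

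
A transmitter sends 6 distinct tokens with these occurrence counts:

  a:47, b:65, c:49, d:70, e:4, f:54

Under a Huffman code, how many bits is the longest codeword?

4

Merge the two lowest-weight nodes at each step:
combine e(4), a(47) → 51
combine c(49), 51 → 100
combine f(54), b(65) → 119
combine d(70), 100 → 170
combine 119, 170 → 289
Maximum depth reached is 4.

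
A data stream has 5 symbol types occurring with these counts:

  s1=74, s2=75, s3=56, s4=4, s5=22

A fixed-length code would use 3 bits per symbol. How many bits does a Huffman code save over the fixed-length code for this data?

Fixed-length: 3 bits × 231 symbols = 693 bits.
Huffman merges:
s4(4) + s5(22) → 26
26 + s3(56) → 82
s1(74) + s2(75) → 149
82 + 149 → 231
Huffman total = 26 + 82 + 149 + 231 = 488 bits.
Saving = 693 − 488 = 205 bits.

205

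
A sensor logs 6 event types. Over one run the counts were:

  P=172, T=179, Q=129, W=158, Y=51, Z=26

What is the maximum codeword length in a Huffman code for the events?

Merge the two lowest-weight nodes at each step:
Z(26) + Y(51) → 77
77 + Q(129) → 206
W(158) + P(172) → 330
T(179) + 206 → 385
330 + 385 → 715
The first pair merged (Z, Y) ends up deepest, at depth 4.

4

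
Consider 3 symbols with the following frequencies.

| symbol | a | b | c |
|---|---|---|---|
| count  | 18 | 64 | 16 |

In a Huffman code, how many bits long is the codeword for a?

Huffman merges, smallest pair first:
merge c(16) and a(18): 34
merge 34 and b(64): 98
a's leaf is at depth 2, giving a 2-bit codeword.

2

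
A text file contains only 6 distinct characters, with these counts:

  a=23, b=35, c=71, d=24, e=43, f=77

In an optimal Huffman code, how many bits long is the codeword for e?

Huffman merges, smallest pair first:
merge a(23) and d(24): 47
merge b(35) and e(43): 78
merge 47 and c(71): 118
merge f(77) and 78: 155
merge 118 and 155: 273
e sits 3 levels below the root, so its codeword is 3 bits.

3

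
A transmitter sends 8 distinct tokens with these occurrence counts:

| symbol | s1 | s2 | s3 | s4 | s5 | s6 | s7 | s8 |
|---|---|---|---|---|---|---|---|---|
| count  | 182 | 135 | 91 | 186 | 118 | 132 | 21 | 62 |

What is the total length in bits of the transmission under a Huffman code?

Build the Huffman tree bottom-up:
merge s7(21) and s8(62): 83
merge 83 and s3(91): 174
merge s5(118) and s6(132): 250
merge s2(135) and 174: 309
merge s1(182) and s4(186): 368
merge 250 and 309: 559
merge 368 and 559: 927
Each symbol's bit-cost is frequency × depth; summing gives 2670 bits (equivalently 83 + 174 + 250 + 309 + 368 + 559 + 927).

2670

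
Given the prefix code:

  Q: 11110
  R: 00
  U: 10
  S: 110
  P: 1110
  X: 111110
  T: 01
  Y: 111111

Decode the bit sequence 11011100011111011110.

SPRXQ

Read left to right; each codeword is recognised as soon as it completes (prefix code):
  110→S | 1110→P | 00→R | 111110→X | 11110→Q
Decoded message: SPRXQ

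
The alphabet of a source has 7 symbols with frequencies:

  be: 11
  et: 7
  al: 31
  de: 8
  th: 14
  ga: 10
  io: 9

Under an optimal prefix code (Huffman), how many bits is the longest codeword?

Merge the two lowest-weight nodes at each step:
merge et(7) and de(8): 15
merge io(9) and ga(10): 19
merge be(11) and th(14): 25
merge 15 and 19: 34
merge 25 and al(31): 56
merge 34 and 56: 90
Maximum depth reached is 3.

3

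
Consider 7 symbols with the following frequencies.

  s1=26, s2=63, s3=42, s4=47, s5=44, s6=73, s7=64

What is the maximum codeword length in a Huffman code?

Merge the two lowest-weight nodes at each step:
s1(26) + s3(42) → 68
s5(44) + s4(47) → 91
s2(63) + s7(64) → 127
68 + s6(73) → 141
91 + 127 → 218
141 + 218 → 359
Maximum depth reached is 3.

3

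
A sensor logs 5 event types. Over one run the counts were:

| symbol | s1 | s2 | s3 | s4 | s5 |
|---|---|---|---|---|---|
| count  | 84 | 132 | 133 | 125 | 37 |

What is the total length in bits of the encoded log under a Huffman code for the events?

1143

Build the Huffman tree bottom-up:
combine s5(37), s1(84) → 121
combine 121, s4(125) → 246
combine s2(132), s3(133) → 265
combine 246, 265 → 511
The encoded length is the sum of every internal node's weight: 121 + 246 + 265 + 511 = 1143 bits.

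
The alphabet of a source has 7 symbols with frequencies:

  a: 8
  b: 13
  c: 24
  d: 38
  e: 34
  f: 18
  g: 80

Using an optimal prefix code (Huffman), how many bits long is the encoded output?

Build the Huffman tree bottom-up:
combine a(8), b(13) → 21
combine f(18), 21 → 39
combine c(24), e(34) → 58
combine d(38), 39 → 77
combine 58, 77 → 135
combine g(80), 135 → 215
The encoded length is the sum of every internal node's weight: 21 + 39 + 58 + 77 + 135 + 215 = 545 bits.

545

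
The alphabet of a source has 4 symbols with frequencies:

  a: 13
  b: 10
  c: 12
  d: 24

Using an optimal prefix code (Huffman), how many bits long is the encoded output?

Greedily combine the two least-frequent nodes:
combine b(10), c(12) → 22
combine a(13), 22 → 35
combine d(24), 35 → 59
Total encoded bits = sum of merged weights = 22 + 35 + 59 = 116.

116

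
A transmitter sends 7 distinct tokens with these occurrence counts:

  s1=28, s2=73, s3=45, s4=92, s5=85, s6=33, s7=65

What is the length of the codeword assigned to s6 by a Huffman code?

Build the tree from the bottom:
merge s1(28) and s6(33): 61
merge s3(45) and 61: 106
merge s7(65) and s2(73): 138
merge s5(85) and s4(92): 177
merge 106 and 138: 244
merge 177 and 244: 421
The subtree containing s6 is merged 4 times, so code length = 4.

4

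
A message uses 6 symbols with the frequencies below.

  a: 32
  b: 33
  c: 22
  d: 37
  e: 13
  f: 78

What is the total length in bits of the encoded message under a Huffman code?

524

Merge the two smallest weights repeatedly:
e(13) + c(22) → 35
a(32) + b(33) → 65
35 + d(37) → 72
65 + 72 → 137
f(78) + 137 → 215
Total encoded bits = sum of merged weights = 35 + 65 + 72 + 137 + 215 = 524.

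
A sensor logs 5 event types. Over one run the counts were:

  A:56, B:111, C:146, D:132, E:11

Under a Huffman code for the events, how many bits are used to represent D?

2

Huffman merges, smallest pair first:
E(11) + A(56) → 67
67 + B(111) → 178
D(132) + C(146) → 278
178 + 278 → 456
D's leaf is at depth 2, giving a 2-bit codeword.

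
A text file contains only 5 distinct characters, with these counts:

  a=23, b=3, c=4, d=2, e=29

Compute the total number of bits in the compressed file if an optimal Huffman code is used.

Merge the two smallest weights repeatedly:
d(2) + b(3) → 5
c(4) + 5 → 9
9 + a(23) → 32
e(29) + 32 → 61
Total encoded bits = sum of merged weights = 5 + 9 + 32 + 61 = 107.

107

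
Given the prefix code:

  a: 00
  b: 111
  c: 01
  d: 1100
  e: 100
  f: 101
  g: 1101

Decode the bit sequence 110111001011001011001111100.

Read left to right; each codeword is recognised as soon as it completes (prefix code):
  1101→g | 1100→d | 101→f | 100→e | 101→f | 100→e | 111→b | 1100→d
Decoded message: gdfefebd

gdfefebd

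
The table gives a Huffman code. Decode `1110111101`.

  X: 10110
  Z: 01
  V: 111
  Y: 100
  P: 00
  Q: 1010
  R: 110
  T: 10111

Read left to right; each codeword is recognised as soon as it completes (prefix code):
  111→V | 01→Z | 111→V | 01→Z
Decoded message: VZVZ

VZVZ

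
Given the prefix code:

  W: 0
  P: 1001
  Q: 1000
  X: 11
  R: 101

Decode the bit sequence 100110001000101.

Read left to right; each codeword is recognised as soon as it completes (prefix code):
  1001→P | 1000→Q | 1000→Q | 101→R
Decoded message: PQQR

PQQR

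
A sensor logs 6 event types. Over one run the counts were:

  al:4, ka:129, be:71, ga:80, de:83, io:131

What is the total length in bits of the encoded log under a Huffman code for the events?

1226

Merge the two smallest weights repeatedly:
combine al(4), be(71) → 75
combine 75, ga(80) → 155
combine de(83), ka(129) → 212
combine io(131), 155 → 286
combine 212, 286 → 498
The encoded length is the sum of every internal node's weight: 75 + 155 + 212 + 286 + 498 = 1226 bits.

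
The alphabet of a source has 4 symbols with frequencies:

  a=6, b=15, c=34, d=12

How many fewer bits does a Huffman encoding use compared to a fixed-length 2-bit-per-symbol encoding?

Fixed-length: 2 bits × 67 symbols = 134 bits.
Huffman merges:
merge a(6) and d(12): 18
merge b(15) and 18: 33
merge 33 and c(34): 67
Huffman total = 18 + 33 + 67 = 118 bits.
Saving = 134 − 118 = 16 bits.

16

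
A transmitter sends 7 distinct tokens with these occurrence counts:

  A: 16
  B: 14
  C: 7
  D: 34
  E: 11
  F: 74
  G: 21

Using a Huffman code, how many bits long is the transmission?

431

Build the Huffman tree bottom-up:
C(7) + E(11) → 18
B(14) + A(16) → 30
18 + G(21) → 39
30 + D(34) → 64
39 + 64 → 103
F(74) + 103 → 177
The encoded length is the sum of every internal node's weight: 18 + 30 + 39 + 64 + 103 + 177 = 431 bits.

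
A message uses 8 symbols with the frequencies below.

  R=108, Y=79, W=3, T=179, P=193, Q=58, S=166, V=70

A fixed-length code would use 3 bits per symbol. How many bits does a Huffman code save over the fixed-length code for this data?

Fixed-length: 3 bits × 856 symbols = 2568 bits.
Huffman merges:
merge W(3) and Q(58): 61
merge 61 and V(70): 131
merge Y(79) and R(108): 187
merge 131 and S(166): 297
merge T(179) and 187: 366
merge P(193) and 297: 490
merge 366 and 490: 856
Huffman total = 61 + 131 + 187 + 297 + 366 + 490 + 856 = 2388 bits.
Saving = 2568 − 2388 = 180 bits.

180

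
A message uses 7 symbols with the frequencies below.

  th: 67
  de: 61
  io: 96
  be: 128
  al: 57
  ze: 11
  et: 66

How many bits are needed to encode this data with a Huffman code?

Greedily combine the two least-frequent nodes:
combine ze(11), al(57) → 68
combine de(61), et(66) → 127
combine th(67), 68 → 135
combine io(96), 127 → 223
combine be(128), 135 → 263
combine 223, 263 → 486
Each symbol's bit-cost is frequency × depth; summing gives 1302 bits (equivalently 68 + 127 + 135 + 223 + 263 + 486).

1302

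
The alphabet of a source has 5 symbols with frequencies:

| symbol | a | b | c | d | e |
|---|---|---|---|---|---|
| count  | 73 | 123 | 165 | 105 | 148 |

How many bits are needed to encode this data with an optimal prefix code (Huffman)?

1406

Merge the two smallest weights repeatedly:
a(73) + d(105) → 178
b(123) + e(148) → 271
c(165) + 178 → 343
271 + 343 → 614
The encoded length is the sum of every internal node's weight: 178 + 271 + 343 + 614 = 1406 bits.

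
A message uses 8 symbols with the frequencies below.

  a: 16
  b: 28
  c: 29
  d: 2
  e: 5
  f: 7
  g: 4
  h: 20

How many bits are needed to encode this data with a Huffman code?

291

Merge the two smallest weights repeatedly:
combine d(2), g(4) → 6
combine e(5), 6 → 11
combine f(7), 11 → 18
combine a(16), 18 → 34
combine h(20), b(28) → 48
combine c(29), 34 → 63
combine 48, 63 → 111
The encoded length is the sum of every internal node's weight: 6 + 11 + 18 + 34 + 48 + 63 + 111 = 291 bits.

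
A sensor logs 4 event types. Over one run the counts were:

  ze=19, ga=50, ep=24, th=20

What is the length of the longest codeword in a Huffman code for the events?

Merge the two lowest-weight nodes at each step:
merge ze(19) and th(20): 39
merge ep(24) and 39: 63
merge ga(50) and 63: 113
The first pair merged (ze, th) ends up deepest, at depth 3.

3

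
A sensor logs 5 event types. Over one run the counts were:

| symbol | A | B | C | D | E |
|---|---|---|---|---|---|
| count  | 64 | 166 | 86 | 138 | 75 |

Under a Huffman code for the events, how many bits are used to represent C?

2

Build the tree from the bottom:
combine A(64), E(75) → 139
combine C(86), D(138) → 224
combine 139, B(166) → 305
combine 224, 305 → 529
The subtree containing C is merged 2 times, so code length = 2.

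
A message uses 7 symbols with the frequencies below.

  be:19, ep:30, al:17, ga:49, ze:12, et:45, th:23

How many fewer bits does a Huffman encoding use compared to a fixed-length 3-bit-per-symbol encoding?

65

Fixed-length: 3 bits × 195 symbols = 585 bits.
Huffman merges:
merge ze(12) and al(17): 29
merge be(19) and th(23): 42
merge 29 and ep(30): 59
merge 42 and et(45): 87
merge ga(49) and 59: 108
merge 87 and 108: 195
Huffman total = 29 + 42 + 59 + 87 + 108 + 195 = 520 bits.
Saving = 585 − 520 = 65 bits.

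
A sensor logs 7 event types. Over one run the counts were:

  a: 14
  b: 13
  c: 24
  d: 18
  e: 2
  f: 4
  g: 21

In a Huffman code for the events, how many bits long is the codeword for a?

Huffman merges, smallest pair first:
e(2) + f(4) → 6
6 + b(13) → 19
a(14) + d(18) → 32
19 + g(21) → 40
c(24) + 32 → 56
40 + 56 → 96
a sits 3 levels below the root, so its codeword is 3 bits.

3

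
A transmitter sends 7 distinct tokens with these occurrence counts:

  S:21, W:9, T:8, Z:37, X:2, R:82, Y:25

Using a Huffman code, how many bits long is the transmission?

Greedily combine the two least-frequent nodes:
combine X(2), T(8) → 10
combine W(9), 10 → 19
combine 19, S(21) → 40
combine Y(25), Z(37) → 62
combine 40, 62 → 102
combine R(82), 102 → 184
The encoded length is the sum of every internal node's weight: 10 + 19 + 40 + 62 + 102 + 184 = 417 bits.

417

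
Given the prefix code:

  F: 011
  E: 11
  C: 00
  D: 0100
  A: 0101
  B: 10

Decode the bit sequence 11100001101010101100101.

Read left to right; each codeword is recognised as soon as it completes (prefix code):
  11→E | 10→B | 00→C | 011→F | 0101→A | 0101→A | 10→B | 0101→A
Decoded message: EBCFAABA

EBCFAABA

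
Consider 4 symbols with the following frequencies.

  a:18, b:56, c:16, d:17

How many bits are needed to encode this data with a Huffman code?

191

Merge the two smallest weights repeatedly:
combine c(16), d(17) → 33
combine a(18), 33 → 51
combine 51, b(56) → 107
The encoded length is the sum of every internal node's weight: 33 + 51 + 107 = 191 bits.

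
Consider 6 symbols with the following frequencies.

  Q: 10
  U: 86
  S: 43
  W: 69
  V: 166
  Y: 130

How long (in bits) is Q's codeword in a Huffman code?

4

Repeatedly merge the two smallest:
combine Q(10), S(43) → 53
combine 53, W(69) → 122
combine U(86), 122 → 208
combine Y(130), V(166) → 296
combine 208, 296 → 504
The subtree containing Q is merged 4 times, so code length = 4.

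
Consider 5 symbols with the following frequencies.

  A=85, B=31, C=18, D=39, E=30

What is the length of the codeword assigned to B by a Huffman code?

3

Repeatedly merge the two smallest:
combine C(18), E(30) → 48
combine B(31), D(39) → 70
combine 48, 70 → 118
combine A(85), 118 → 203
The subtree containing B is merged 3 times, so code length = 3.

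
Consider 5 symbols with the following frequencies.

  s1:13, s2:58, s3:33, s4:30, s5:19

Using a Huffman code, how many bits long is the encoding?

Greedily combine the two least-frequent nodes:
combine s1(13), s5(19) → 32
combine s4(30), 32 → 62
combine s3(33), s2(58) → 91
combine 62, 91 → 153
Total encoded bits = sum of merged weights = 32 + 62 + 91 + 153 = 338.

338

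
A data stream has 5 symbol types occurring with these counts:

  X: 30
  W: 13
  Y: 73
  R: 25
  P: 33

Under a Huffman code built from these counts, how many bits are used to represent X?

3

Repeatedly merge the two smallest:
combine W(13), R(25) → 38
combine X(30), P(33) → 63
combine 38, 63 → 101
combine Y(73), 101 → 174
The subtree containing X is merged 3 times, so code length = 3.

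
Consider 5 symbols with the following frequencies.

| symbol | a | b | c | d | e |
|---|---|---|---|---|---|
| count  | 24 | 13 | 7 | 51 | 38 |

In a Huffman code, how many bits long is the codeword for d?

Huffman merges, smallest pair first:
merge c(7) and b(13): 20
merge 20 and a(24): 44
merge e(38) and 44: 82
merge d(51) and 82: 133
d sits one level below the root: a 1-bit codeword.

1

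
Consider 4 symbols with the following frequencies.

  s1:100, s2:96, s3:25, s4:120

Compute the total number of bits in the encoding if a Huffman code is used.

Greedily combine the two least-frequent nodes:
s3(25) + s2(96) → 121
s1(100) + s4(120) → 220
121 + 220 → 341
The encoded length is the sum of every internal node's weight: 121 + 220 + 341 = 682 bits.

682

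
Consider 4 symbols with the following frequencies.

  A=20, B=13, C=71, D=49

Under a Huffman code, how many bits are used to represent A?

3

Build the tree from the bottom:
merge B(13) and A(20): 33
merge 33 and D(49): 82
merge C(71) and 82: 153
A's leaf is at depth 3, giving a 3-bit codeword.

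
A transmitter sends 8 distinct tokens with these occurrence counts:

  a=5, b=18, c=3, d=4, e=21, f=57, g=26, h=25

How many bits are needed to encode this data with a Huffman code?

412

Greedily combine the two least-frequent nodes:
combine c(3), d(4) → 7
combine a(5), 7 → 12
combine 12, b(18) → 30
combine e(21), h(25) → 46
combine g(26), 30 → 56
combine 46, 56 → 102
combine f(57), 102 → 159
The encoded length is the sum of every internal node's weight: 7 + 12 + 30 + 46 + 56 + 102 + 159 = 412 bits.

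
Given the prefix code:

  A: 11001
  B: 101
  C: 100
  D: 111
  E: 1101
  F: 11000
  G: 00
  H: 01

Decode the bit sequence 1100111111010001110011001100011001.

Read left to right; each codeword is recognised as soon as it completes (prefix code):
  11001→A | 111→D | 1101→E | 00→G | 01→H | 11001→A | 100→C | 11000→F | 11001→A
Decoded message: ADEGHACFA

ADEGHACFA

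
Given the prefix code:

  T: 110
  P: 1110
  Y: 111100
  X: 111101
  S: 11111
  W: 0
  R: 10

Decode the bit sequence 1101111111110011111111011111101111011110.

Read left to right; each codeword is recognised as soon as it completes (prefix code):
  110→T | 11111→S | 111100→Y | 11111→S | 1110→P | 11111→S | 10→R | 111101→X | 1110→P
Decoded message: TSYSPSRXP

TSYSPSRXP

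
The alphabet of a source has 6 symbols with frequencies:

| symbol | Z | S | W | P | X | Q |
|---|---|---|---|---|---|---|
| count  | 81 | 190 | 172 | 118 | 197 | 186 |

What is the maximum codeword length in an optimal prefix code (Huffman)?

Merge the two lowest-weight nodes at each step:
combine Z(81), P(118) → 199
combine W(172), Q(186) → 358
combine S(190), X(197) → 387
combine 199, 358 → 557
combine 387, 557 → 944
Maximum depth reached is 3.

3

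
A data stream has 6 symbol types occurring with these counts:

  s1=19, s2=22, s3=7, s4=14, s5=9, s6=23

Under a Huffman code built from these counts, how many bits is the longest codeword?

Merge the two lowest-weight nodes at each step:
merge s3(7) and s5(9): 16
merge s4(14) and 16: 30
merge s1(19) and s2(22): 41
merge s6(23) and 30: 53
merge 41 and 53: 94
The first pair merged (s3, s5) ends up deepest, at depth 4.

4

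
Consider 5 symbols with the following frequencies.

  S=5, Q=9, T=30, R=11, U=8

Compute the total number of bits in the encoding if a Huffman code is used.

Greedily combine the two least-frequent nodes:
S(5) + U(8) → 13
Q(9) + R(11) → 20
13 + 20 → 33
T(30) + 33 → 63
The encoded length is the sum of every internal node's weight: 13 + 20 + 33 + 63 = 129 bits.

129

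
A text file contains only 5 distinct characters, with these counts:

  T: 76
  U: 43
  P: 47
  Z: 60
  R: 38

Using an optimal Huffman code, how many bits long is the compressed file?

609

Greedily combine the two least-frequent nodes:
R(38) + U(43) → 81
P(47) + Z(60) → 107
T(76) + 81 → 157
107 + 157 → 264
The encoded length is the sum of every internal node's weight: 81 + 107 + 157 + 264 = 609 bits.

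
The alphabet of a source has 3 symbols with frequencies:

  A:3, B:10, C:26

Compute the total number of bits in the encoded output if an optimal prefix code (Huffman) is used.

Build the Huffman tree bottom-up:
A(3) + B(10) → 13
13 + C(26) → 39
Total encoded bits = sum of merged weights = 13 + 39 = 52.

52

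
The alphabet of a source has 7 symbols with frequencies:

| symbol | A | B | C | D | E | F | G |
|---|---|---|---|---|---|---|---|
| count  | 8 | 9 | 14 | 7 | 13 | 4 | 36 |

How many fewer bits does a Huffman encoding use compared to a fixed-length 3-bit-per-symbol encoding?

44

Fixed-length: 3 bits × 91 symbols = 273 bits.
Huffman merges:
combine F(4), D(7) → 11
combine A(8), B(9) → 17
combine 11, E(13) → 24
combine C(14), 17 → 31
combine 24, 31 → 55
combine G(36), 55 → 91
Huffman total = 11 + 17 + 24 + 31 + 55 + 91 = 229 bits.
Saving = 273 − 229 = 44 bits.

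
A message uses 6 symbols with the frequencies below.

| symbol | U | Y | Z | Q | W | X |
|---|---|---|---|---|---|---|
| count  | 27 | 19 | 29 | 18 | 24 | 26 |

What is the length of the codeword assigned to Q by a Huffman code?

Repeatedly merge the two smallest:
combine Q(18), Y(19) → 37
combine W(24), X(26) → 50
combine U(27), Z(29) → 56
combine 37, 50 → 87
combine 56, 87 → 143
Q's leaf is at depth 3, giving a 3-bit codeword.

3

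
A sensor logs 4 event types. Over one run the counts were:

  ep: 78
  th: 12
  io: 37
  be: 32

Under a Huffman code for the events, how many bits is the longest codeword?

3

Merge the two lowest-weight nodes at each step:
combine th(12), be(32) → 44
combine io(37), 44 → 81
combine ep(78), 81 → 159
The first pair merged (th, be) ends up deepest, at depth 3.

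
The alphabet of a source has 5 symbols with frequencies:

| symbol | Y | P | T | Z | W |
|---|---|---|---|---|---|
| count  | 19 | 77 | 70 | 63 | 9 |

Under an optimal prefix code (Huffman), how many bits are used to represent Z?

2

Repeatedly merge the two smallest:
merge W(9) and Y(19): 28
merge 28 and Z(63): 91
merge T(70) and P(77): 147
merge 91 and 147: 238
The subtree containing Z is merged 2 times, so code length = 2.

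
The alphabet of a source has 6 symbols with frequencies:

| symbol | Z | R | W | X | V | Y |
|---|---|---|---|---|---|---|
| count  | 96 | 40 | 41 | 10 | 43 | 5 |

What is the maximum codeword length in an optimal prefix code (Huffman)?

4

Merge the two lowest-weight nodes at each step:
merge Y(5) and X(10): 15
merge 15 and R(40): 55
merge W(41) and V(43): 84
merge 55 and 84: 139
merge Z(96) and 139: 235
The first pair merged (Y, X) ends up deepest, at depth 4.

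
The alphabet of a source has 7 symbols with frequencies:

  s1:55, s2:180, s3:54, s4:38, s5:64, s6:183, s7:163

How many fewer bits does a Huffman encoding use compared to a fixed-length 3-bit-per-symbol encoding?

Fixed-length: 3 bits × 737 symbols = 2211 bits.
Huffman merges:
s4(38) + s3(54) → 92
s1(55) + s5(64) → 119
92 + 119 → 211
s7(163) + s2(180) → 343
s6(183) + 211 → 394
343 + 394 → 737
Huffman total = 92 + 119 + 211 + 343 + 394 + 737 = 1896 bits.
Saving = 2211 − 1896 = 315 bits.

315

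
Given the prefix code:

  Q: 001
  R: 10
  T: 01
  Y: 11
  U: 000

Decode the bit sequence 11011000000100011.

Read left to right; each codeword is recognised as soon as it completes (prefix code):
  11→Y | 01→T | 10→R | 000→U | 001→Q | 000→U | 11→Y
Decoded message: YTRUQUY

YTRUQUY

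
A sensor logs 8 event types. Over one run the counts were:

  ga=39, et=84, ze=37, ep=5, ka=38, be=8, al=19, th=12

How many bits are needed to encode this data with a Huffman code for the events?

640

Build the Huffman tree bottom-up:
ep(5) + be(8) → 13
th(12) + 13 → 25
al(19) + 25 → 44
ze(37) + ka(38) → 75
ga(39) + 44 → 83
75 + 83 → 158
et(84) + 158 → 242
Each symbol's bit-cost is frequency × depth; summing gives 640 bits (equivalently 13 + 25 + 44 + 75 + 83 + 158 + 242).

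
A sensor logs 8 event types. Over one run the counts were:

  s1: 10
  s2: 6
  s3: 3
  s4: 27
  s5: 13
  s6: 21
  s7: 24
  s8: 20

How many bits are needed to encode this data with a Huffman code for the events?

Greedily combine the two least-frequent nodes:
merge s3(3) and s2(6): 9
merge 9 and s1(10): 19
merge s5(13) and 19: 32
merge s8(20) and s6(21): 41
merge s7(24) and s4(27): 51
merge 32 and 41: 73
merge 51 and 73: 124
Total encoded bits = sum of merged weights = 9 + 19 + 32 + 41 + 51 + 73 + 124 = 349.

349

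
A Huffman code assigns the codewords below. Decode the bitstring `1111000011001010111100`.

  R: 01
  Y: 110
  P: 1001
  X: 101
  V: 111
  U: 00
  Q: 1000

VQRPRRVU

Read left to right; each codeword is recognised as soon as it completes (prefix code):
  111→V | 1000→Q | 01→R | 1001→P | 01→R | 01→R | 111→V | 00→U
Decoded message: VQRPRRVU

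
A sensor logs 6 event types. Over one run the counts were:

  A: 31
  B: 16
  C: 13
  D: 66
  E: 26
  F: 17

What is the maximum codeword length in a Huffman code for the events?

4

Merge the two lowest-weight nodes at each step:
merge C(13) and B(16): 29
merge F(17) and E(26): 43
merge 29 and A(31): 60
merge 43 and 60: 103
merge D(66) and 103: 169
The rarest symbols sit at the bottom; the longest codeword is 4 bits.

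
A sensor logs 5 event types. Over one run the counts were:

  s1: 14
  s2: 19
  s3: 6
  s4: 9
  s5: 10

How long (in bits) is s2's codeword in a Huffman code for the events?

2

Build the tree from the bottom:
s3(6) + s4(9) → 15
s5(10) + s1(14) → 24
15 + s2(19) → 34
24 + 34 → 58
s2 sits 2 levels below the root, so its codeword is 2 bits.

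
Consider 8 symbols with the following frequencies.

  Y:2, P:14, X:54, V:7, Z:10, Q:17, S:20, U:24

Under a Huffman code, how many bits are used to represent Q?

Build the tree from the bottom:
combine Y(2), V(7) → 9
combine 9, Z(10) → 19
combine P(14), Q(17) → 31
combine 19, S(20) → 39
combine U(24), 31 → 55
combine 39, X(54) → 93
combine 55, 93 → 148
The subtree containing Q is merged 3 times, so code length = 3.

3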